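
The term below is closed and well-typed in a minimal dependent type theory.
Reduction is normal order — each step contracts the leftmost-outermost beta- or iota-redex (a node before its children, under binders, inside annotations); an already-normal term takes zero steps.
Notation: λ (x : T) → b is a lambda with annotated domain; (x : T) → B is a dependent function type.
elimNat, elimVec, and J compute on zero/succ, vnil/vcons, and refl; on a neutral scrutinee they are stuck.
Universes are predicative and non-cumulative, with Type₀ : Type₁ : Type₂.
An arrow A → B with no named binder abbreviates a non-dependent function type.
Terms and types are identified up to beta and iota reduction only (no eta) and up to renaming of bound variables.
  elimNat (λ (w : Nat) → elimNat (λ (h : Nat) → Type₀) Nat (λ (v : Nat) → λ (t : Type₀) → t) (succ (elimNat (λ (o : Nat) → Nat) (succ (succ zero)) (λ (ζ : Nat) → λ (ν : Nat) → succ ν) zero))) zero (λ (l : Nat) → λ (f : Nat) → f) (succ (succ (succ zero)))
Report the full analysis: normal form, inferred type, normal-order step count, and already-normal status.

reduced normal form:
  zero
inferred type:
  Nat
reduction steps (normal order): 10
started in normal form: no
first contracted redex: an elimNat iota-redex


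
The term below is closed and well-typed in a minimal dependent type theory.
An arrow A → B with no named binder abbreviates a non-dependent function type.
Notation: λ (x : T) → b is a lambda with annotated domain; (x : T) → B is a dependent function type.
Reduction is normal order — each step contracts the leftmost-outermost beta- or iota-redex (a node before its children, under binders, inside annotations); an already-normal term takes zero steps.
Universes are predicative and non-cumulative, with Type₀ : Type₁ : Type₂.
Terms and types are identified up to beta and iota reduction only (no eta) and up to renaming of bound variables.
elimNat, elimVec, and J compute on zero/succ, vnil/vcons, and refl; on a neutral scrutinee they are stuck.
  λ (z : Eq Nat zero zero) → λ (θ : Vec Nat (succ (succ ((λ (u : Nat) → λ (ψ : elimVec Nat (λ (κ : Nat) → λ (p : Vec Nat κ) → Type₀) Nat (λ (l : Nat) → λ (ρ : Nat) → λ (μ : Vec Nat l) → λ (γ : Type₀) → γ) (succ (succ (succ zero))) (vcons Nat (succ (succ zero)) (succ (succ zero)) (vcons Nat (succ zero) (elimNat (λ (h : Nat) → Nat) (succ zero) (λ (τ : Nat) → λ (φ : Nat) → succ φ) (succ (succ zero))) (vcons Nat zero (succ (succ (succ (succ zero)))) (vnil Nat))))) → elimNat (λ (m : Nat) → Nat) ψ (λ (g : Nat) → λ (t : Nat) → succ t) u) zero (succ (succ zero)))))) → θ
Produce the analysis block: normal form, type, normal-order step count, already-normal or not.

reduced normal form:
  λ (z : Eq Nat zero zero) → λ (θ : Vec Nat (succ (succ (succ (succ zero))))) → θ
type:
  Eq Nat zero zero → Vec Nat (succ (succ (succ (succ zero)))) → Vec Nat (succ (succ (succ (succ zero))))
steps to reach normal form (normal order): 3
started in normal form: no
first contracted redex: a beta-redex


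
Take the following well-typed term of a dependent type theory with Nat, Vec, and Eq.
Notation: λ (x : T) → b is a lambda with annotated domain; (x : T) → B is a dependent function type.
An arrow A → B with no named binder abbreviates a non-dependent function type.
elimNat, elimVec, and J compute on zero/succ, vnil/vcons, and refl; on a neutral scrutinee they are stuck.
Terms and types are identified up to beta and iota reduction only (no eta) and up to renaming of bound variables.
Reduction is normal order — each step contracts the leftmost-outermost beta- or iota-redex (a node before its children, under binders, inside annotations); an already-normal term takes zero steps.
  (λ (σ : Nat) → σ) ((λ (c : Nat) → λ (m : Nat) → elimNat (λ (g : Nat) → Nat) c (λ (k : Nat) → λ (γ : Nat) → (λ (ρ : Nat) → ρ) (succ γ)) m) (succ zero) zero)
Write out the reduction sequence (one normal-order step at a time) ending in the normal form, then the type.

reduction (normal order):
  (λ (σ : Nat) → σ) ((λ (c : Nat) → λ (m : Nat) → elimNat (λ (g : Nat) → Nat) c (λ (k : Nat) → λ (γ : Nat) → (λ (ρ : Nat) → ρ) (succ γ)) m) (succ zero) zero)
  ~> (λ (σ : Nat) → λ (c : Nat) → elimNat (λ (m : Nat) → Nat) σ (λ (g : Nat) → λ (k : Nat) → (λ (γ : Nat) → γ) (succ k)) c) (succ zero) zero
  ~> (λ (σ : Nat) → elimNat (λ (c : Nat) → Nat) (succ zero) (λ (m : Nat) → λ (g : Nat) → (λ (k : Nat) → k) (succ g)) σ) zero
  ~> elimNat (λ (σ : Nat) → Nat) (succ zero) (λ (c : Nat) → λ (m : Nat) → (λ (g : Nat) → g) (succ m)) zero
  ~> succ zero
inferred type:
  Nat


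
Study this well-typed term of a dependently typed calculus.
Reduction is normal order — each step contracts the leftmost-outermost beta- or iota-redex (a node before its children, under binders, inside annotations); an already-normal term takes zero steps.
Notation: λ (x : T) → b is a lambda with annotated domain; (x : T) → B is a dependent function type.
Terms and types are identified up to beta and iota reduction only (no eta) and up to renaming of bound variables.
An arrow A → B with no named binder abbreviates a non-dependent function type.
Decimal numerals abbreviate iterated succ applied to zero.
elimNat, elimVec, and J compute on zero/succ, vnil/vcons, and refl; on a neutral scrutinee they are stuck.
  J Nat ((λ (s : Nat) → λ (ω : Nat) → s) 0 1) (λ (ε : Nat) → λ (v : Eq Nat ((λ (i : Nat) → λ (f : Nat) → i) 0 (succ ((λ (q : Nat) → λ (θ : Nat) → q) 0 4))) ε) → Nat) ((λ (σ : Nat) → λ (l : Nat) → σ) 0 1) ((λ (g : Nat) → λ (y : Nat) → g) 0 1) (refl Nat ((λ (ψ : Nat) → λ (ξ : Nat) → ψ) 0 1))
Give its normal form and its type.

resulting normal form:
  0
type:
  Nat
observation: 3 normal-order steps normalize the term, beginning with a J iota-redex.


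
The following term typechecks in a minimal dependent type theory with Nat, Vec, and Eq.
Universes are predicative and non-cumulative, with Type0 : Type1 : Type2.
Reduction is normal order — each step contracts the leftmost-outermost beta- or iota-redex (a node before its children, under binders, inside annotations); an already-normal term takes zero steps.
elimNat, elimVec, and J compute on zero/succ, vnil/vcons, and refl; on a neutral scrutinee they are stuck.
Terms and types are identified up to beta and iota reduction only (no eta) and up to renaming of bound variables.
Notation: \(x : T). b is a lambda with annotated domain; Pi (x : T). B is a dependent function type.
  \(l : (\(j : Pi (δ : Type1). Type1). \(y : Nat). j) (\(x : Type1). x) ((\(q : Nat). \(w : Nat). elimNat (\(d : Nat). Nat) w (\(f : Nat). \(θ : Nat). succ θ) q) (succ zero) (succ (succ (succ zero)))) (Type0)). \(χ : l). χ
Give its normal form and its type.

resulting normal form:
  \(l : Type0). \(j : l). j
the term's type:
  Pi (l : Type0). Pi (j : l). l


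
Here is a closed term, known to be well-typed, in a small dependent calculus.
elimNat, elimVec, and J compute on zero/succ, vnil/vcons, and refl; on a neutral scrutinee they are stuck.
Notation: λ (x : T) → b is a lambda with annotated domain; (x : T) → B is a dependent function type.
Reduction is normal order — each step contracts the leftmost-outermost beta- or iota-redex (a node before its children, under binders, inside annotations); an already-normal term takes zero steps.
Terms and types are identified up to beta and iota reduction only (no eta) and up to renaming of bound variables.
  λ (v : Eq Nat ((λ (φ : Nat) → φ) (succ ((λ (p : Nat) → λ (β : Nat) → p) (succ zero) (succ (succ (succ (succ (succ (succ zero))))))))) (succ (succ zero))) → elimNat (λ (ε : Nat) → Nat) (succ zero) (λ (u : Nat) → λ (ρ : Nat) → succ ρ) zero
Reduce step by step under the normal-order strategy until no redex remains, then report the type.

reduction (normal order):
  λ (v : Eq Nat ((λ (φ : Nat) → φ) (succ ((λ (p : Nat) → λ (β : Nat) → p) (succ zero) (succ (succ (succ (succ (succ (succ zero))))))))) (succ (succ zero))) → elimNat (λ (ε : Nat) → Nat) (succ zero) (λ (u : Nat) → λ (ρ : Nat) → succ ρ) zero
  ~> λ (v : Eq Nat (succ ((λ (φ : Nat) → λ (p : Nat) → φ) (succ zero) (succ (succ (succ (succ (succ (succ zero)))))))) (succ (succ zero))) → elimNat (λ (β : Nat) → Nat) (succ zero) (λ (ε : Nat) → λ (u : Nat) → succ u) zero
  ~> λ (v : Eq Nat (succ ((λ (φ : Nat) → succ zero) (succ (succ (succ (succ (succ (succ zero)))))))) (succ (succ zero))) → elimNat (λ (p : Nat) → Nat) (succ zero) (λ (β : Nat) → λ (ε : Nat) → succ ε) zero
  ~> λ (v : Eq Nat (succ (succ zero)) (succ (succ zero))) → elimNat (λ (φ : Nat) → Nat) (succ zero) (λ (p : Nat) → λ (β : Nat) → succ β) zero
  ~> λ (v : Eq Nat (succ (succ zero)) (succ (succ zero))) → succ zero
the term's type:
  (v : Eq Nat (succ (succ zero)) (succ (succ zero))) → Nat


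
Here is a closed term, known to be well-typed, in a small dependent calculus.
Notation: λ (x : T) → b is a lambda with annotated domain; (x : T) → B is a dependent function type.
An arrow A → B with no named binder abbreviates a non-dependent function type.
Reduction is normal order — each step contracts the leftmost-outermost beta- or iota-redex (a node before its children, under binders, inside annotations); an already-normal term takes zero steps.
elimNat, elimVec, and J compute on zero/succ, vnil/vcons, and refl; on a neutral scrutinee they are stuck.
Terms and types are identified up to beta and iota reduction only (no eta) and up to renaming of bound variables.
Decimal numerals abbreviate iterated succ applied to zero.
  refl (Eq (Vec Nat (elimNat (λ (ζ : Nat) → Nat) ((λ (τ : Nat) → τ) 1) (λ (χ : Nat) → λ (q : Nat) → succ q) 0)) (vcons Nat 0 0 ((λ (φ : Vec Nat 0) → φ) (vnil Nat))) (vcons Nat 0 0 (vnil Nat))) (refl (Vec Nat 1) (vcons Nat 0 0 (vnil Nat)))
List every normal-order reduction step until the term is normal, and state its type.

normal-order reduction sequence:
  refl (Eq (Vec Nat (elimNat (λ (ζ : Nat) → Nat) ((λ (τ : Nat) → τ) 1) (λ (χ : Nat) → λ (q : Nat) → succ q) 0)) (vcons Nat 0 0 ((λ (φ : Vec Nat 0) → φ) (vnil Nat))) (vcons Nat 0 0 (vnil Nat))) (refl (Vec Nat 1) (vcons Nat 0 0 (vnil Nat)))
  ~> refl (Eq (Vec Nat ((λ (ζ : Nat) → ζ) 1)) (vcons Nat 0 0 ((λ (τ : Vec Nat 0) → τ) (vnil Nat))) (vcons Nat 0 0 (vnil Nat))) (refl (Vec Nat 1) (vcons Nat 0 0 (vnil Nat)))
  ~> refl (Eq (Vec Nat 1) (vcons Nat 0 0 ((λ (ζ : Vec Nat 0) → ζ) (vnil Nat))) (vcons Nat 0 0 (vnil Nat))) (refl (Vec Nat 1) (vcons Nat 0 0 (vnil Nat)))
  ~> refl (Eq (Vec Nat 1) (vcons Nat 0 0 (vnil Nat)) (vcons Nat 0 0 (vnil Nat))) (refl (Vec Nat 1) (vcons Nat 0 0 (vnil Nat)))
type:
  Eq (Eq (Vec Nat 1) (vcons Nat 0 0 (vnil Nat)) (vcons Nat 0 0 (vnil Nat))) (refl (Vec Nat 1) (vcons Nat 0 0 (vnil Nat))) (refl (Vec Nat 1) (vcons Nat 0 0 (vnil Nat)))


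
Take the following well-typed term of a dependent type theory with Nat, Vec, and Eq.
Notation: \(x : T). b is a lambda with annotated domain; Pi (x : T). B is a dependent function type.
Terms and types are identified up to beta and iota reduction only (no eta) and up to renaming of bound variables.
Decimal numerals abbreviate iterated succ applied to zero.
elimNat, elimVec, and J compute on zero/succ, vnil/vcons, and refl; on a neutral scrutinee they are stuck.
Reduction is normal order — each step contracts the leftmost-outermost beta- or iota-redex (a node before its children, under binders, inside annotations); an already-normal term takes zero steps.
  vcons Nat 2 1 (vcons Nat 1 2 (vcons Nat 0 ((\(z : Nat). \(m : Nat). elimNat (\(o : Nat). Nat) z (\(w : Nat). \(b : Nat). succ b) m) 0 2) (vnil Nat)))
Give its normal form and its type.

resulting normal form:
  vcons Nat 2 1 (vcons Nat 1 2 (vcons Nat 0 2 (vnil Nat)))
type:
  Vec Nat 3


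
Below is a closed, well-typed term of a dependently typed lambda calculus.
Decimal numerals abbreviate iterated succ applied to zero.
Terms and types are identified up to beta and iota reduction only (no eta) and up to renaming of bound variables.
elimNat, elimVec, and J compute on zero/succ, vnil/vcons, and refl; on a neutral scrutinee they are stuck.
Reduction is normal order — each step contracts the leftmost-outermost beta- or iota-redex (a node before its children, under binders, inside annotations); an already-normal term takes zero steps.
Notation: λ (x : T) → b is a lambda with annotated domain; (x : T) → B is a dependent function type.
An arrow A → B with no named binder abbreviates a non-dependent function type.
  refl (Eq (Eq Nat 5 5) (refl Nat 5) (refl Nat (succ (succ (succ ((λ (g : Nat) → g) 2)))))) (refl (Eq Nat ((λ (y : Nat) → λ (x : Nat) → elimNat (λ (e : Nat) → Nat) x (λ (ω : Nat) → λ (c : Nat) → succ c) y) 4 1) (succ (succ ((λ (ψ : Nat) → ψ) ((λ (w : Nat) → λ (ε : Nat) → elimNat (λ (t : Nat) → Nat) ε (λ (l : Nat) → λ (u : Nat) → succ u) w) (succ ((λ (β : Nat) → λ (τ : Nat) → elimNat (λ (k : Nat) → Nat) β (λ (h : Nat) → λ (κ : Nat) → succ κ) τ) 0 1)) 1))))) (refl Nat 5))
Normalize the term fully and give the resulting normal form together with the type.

resulting normal form:
  refl (Eq (Eq Nat 5 5) (refl Nat 5) (refl Nat 5)) (refl (Eq Nat 5 5) (refl Nat 5))
inferred type:
  Eq (Eq (Eq Nat 5 5) (refl Nat 5) (refl Nat 5)) (refl (Eq Nat 5 5) (refl Nat 5)) (refl (Eq Nat 5 5) (refl Nat 5))


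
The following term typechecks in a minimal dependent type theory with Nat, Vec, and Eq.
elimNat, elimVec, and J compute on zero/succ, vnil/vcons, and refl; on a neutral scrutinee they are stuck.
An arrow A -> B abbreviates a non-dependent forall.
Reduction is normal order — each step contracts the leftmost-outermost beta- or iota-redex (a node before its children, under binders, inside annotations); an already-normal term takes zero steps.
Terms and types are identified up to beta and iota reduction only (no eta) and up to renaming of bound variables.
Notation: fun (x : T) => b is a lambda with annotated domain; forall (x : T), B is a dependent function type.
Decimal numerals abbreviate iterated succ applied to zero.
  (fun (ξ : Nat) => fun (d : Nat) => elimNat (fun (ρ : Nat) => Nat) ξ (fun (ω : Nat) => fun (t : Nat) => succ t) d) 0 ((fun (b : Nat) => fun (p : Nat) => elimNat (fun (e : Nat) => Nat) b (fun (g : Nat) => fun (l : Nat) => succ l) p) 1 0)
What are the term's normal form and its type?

resulting normal form:
  1
the term's type:
  Nat


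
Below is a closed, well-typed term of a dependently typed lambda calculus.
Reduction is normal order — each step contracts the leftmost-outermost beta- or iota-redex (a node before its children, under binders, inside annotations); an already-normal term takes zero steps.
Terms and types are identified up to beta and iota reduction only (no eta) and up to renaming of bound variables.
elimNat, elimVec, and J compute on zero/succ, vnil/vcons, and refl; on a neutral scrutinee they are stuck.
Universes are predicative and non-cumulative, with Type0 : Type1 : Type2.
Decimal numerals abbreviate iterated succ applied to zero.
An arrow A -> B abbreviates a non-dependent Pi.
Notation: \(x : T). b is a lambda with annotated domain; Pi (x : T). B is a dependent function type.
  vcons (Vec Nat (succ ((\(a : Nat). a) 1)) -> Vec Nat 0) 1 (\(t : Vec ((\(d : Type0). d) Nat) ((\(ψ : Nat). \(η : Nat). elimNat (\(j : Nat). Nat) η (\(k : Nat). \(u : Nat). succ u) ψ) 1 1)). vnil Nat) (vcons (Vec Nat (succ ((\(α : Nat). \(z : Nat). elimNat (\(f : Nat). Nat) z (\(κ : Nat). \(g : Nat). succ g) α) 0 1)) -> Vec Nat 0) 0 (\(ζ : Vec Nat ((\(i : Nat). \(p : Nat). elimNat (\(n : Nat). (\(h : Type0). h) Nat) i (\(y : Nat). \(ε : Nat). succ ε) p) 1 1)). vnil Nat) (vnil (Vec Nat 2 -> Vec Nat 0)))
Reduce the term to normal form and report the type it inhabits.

reduced normal form:
  vcons (Vec Nat 2 -> Vec Nat 0) 1 (\(a : Vec Nat 2). vnil Nat) (vcons (Vec Nat 2 -> Vec Nat 0) 0 (\(t : Vec Nat 2). vnil Nat) (vnil (Vec Nat 2 -> Vec Nat 0)))
inferred type:
  Vec (Vec Nat 2 -> Vec Nat 0) 2


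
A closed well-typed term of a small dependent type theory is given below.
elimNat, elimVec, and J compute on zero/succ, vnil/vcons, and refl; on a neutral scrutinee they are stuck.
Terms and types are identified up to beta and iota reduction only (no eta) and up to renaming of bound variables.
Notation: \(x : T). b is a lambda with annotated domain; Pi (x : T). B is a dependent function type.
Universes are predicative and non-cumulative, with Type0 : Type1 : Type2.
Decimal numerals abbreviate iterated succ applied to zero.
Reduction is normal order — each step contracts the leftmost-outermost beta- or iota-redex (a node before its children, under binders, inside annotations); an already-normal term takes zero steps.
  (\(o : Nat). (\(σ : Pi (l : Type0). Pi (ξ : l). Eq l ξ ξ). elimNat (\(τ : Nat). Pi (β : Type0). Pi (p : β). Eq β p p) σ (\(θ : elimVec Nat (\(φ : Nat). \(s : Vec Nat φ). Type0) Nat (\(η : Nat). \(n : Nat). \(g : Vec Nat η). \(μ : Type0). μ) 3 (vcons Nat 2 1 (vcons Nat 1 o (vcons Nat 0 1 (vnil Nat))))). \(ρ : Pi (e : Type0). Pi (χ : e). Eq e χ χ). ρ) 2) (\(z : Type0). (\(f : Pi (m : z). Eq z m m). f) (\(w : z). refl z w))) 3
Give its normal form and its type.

resulting normal form:
  \(o : Type0). \(σ : o). refl o σ
type:
  Pi (o : Type0). Pi (σ : o). Eq o σ σ
observation: 10 normal-order steps separate the term from its normal form.


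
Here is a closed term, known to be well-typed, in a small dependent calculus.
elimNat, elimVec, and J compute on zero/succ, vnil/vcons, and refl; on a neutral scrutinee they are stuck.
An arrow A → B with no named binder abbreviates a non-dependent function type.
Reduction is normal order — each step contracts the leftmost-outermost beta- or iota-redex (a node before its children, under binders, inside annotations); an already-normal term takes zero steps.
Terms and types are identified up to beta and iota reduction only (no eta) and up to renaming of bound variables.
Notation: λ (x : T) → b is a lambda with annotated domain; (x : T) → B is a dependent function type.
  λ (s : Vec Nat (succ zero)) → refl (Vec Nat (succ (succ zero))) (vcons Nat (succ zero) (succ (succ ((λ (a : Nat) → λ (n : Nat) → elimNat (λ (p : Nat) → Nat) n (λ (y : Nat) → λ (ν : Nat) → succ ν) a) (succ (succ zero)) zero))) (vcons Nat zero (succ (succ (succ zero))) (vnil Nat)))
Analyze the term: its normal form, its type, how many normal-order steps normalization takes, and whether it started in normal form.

reduced normal form:
  λ (s : Vec Nat (succ zero)) → refl (Vec Nat (succ (succ zero))) (vcons Nat (succ zero) (succ (succ (succ (succ zero)))) (vcons Nat zero (succ (succ (succ zero))) (vnil Nat)))
type:
  Vec Nat (succ zero) → Eq (Vec Nat (succ (succ zero))) (vcons Nat (succ zero) (succ (succ (succ (succ zero)))) (vcons Nat zero (succ (succ (succ zero))) (vnil Nat))) (vcons Nat (succ zero) (succ (succ (succ (succ zero)))) (vcons Nat zero (succ (succ (succ zero))) (vnil Nat)))
steps to reach normal form (normal order): 9
term was already normal: no
first contracted redex: a beta-redex


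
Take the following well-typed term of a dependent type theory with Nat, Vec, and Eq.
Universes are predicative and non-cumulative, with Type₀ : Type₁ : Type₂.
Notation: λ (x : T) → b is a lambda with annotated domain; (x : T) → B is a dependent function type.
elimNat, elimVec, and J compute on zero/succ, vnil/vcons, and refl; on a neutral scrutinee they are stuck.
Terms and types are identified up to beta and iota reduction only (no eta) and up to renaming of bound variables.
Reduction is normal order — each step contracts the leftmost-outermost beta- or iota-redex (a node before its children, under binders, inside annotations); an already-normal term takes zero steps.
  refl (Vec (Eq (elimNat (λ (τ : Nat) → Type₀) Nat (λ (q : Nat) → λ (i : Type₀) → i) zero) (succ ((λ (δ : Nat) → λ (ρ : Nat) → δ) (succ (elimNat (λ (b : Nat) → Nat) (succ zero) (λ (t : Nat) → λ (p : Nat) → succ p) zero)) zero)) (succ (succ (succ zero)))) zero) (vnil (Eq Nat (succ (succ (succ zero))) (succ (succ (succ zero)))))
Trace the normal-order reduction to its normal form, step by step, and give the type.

reduction (normal order):
  refl (Vec (Eq (elimNat (λ (τ : Nat) → Type₀) Nat (λ (q : Nat) → λ (i : Type₀) → i) zero) (succ ((λ (δ : Nat) → λ (ρ : Nat) → δ) (succ (elimNat (λ (b : Nat) → Nat) (succ zero) (λ (t : Nat) → λ (p : Nat) → succ p) zero)) zero)) (succ (succ (succ zero)))) zero) (vnil (Eq Nat (succ (succ (succ zero))) (succ (succ (succ zero)))))
  ~> refl (Vec (Eq Nat (succ ((λ (τ : Nat) → λ (q : Nat) → τ) (succ (elimNat (λ (i : Nat) → Nat) (succ zero) (λ (δ : Nat) → λ (ρ : Nat) → succ ρ) zero)) zero)) (succ (succ (succ zero)))) zero) (vnil (Eq Nat (succ (succ (succ zero))) (succ (succ (succ zero)))))
  ~> refl (Vec (Eq Nat (succ ((λ (τ : Nat) → succ (elimNat (λ (q : Nat) → Nat) (succ zero) (λ (i : Nat) → λ (δ : Nat) → succ δ) zero)) zero)) (succ (succ (succ zero)))) zero) (vnil (Eq Nat (succ (succ (succ zero))) (succ (succ (succ zero)))))
  ~> refl (Vec (Eq Nat (succ (succ (elimNat (λ (τ : Nat) → Nat) (succ zero) (λ (q : Nat) → λ (i : Nat) → succ i) zero))) (succ (succ (succ zero)))) zero) (vnil (Eq Nat (succ (succ (succ zero))) (succ (succ (succ zero)))))
  ~> refl (Vec (Eq Nat (succ (succ (succ zero))) (succ (succ (succ zero)))) zero) (vnil (Eq Nat (succ (succ (succ zero))) (succ (succ (succ zero)))))
inferred type:
  Eq (Vec (Eq Nat (succ (succ (succ zero))) (succ (succ (succ zero)))) zero) (vnil (Eq Nat (succ (succ (succ zero))) (succ (succ (succ zero))))) (vnil (Eq Nat (succ (succ (succ zero))) (succ (succ (succ zero)))))


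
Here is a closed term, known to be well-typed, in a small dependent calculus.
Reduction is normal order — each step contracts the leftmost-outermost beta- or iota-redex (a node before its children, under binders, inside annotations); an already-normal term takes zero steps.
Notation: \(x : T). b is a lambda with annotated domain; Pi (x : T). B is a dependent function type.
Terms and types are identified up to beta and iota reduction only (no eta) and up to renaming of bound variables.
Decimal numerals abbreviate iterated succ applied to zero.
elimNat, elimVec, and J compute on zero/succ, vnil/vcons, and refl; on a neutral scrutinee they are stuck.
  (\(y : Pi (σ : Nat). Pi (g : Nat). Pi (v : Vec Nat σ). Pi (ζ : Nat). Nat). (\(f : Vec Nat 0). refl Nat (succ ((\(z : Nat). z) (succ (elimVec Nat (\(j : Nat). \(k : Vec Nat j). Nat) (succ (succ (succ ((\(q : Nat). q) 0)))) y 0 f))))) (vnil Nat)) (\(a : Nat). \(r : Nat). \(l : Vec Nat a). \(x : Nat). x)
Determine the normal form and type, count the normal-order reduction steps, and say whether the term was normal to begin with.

normal form:
  refl Nat 5
inferred type:
  Eq Nat 5 5
reduction steps (normal order): 5
started in normal form: no
first redex: a beta-redex


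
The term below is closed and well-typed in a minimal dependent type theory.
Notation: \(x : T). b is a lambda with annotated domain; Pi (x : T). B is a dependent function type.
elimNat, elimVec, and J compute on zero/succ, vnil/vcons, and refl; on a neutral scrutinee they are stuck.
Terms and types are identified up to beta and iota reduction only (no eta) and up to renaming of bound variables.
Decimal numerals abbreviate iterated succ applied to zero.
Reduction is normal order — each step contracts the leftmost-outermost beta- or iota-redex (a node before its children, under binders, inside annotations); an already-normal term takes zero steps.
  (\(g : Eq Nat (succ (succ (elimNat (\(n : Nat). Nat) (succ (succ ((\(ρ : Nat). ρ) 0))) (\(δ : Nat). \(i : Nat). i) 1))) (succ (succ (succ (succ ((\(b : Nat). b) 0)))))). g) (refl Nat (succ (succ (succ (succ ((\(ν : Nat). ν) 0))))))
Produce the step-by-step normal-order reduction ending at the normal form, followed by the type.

reduction (normal order):
  (\(g : Eq Nat (succ (succ (elimNat (\(n : Nat). Nat) (succ (succ ((\(ρ : Nat). ρ) 0))) (\(δ : Nat). \(i : Nat). i) 1))) (succ (succ (succ (succ ((\(b : Nat). b) 0)))))). g) (refl Nat (succ (succ (succ (succ ((\(ν : Nat). ν) 0))))))
  ~> refl Nat (succ (succ (succ (succ ((\(g : Nat). g) 0)))))
  ~> refl Nat 4
inferred type:
  Eq Nat 4 4


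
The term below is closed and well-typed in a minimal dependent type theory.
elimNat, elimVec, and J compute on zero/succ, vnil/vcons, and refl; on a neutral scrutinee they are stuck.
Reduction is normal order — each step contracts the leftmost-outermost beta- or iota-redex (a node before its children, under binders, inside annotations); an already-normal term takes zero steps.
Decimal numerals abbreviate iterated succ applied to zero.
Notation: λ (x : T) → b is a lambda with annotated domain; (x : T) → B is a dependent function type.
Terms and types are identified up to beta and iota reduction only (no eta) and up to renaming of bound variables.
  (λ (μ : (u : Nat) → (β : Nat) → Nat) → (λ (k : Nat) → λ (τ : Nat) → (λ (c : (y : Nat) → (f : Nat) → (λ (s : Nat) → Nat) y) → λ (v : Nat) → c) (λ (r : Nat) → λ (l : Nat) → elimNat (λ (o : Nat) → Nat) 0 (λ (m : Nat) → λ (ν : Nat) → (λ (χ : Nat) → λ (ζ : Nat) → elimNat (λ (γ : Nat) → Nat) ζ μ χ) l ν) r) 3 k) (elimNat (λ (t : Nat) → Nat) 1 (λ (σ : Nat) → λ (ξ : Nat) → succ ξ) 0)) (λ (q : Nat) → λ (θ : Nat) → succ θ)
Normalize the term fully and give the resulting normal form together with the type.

normal form:
  λ (μ : Nat) → λ (u : Nat) → elimNat (λ (β : Nat) → Nat) 0 (λ (k : Nat) → λ (τ : Nat) → succ τ) u
the term's type:
  (μ : Nat) → (u : Nat) → Nat


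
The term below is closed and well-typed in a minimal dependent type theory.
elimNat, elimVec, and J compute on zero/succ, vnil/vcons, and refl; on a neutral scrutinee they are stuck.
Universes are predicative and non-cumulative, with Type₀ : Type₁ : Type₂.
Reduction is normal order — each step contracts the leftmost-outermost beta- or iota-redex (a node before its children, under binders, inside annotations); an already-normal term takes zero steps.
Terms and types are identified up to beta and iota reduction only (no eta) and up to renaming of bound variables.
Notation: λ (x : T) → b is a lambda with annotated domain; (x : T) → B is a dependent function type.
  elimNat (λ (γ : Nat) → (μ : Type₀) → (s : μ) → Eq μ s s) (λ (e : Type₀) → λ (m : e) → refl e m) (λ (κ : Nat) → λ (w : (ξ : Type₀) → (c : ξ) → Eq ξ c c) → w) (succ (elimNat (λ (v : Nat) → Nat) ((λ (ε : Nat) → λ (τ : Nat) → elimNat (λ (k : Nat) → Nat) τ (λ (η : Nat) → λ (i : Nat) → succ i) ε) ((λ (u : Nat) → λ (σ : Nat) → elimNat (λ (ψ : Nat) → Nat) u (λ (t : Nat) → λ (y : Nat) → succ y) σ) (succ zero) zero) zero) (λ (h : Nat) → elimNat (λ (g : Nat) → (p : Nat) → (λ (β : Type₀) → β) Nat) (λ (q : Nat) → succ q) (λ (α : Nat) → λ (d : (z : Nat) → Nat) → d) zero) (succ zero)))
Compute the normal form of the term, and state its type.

normal form:
  λ (γ : Type₀) → λ (μ : γ) → refl γ μ
type:
  (γ : Type₀) → (μ : γ) → Eq γ μ μ
observation: the first redex contracted is an elimNat iota-redex; the normal form is reached in 24 normal-order steps.


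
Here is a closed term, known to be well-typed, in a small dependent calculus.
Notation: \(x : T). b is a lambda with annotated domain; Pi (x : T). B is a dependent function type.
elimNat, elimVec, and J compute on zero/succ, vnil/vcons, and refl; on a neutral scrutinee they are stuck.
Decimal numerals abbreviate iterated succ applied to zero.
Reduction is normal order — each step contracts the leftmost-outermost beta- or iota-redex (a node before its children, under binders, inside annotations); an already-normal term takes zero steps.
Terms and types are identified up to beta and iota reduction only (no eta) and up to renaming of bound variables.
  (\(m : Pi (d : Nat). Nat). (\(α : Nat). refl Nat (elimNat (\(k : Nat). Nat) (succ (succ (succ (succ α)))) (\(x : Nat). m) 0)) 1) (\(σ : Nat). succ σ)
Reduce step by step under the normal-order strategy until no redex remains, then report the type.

normal-order reduction sequence:
  (\(m : Pi (d : Nat). Nat). (\(α : Nat). refl Nat (elimNat (\(k : Nat). Nat) (succ (succ (succ (succ α)))) (\(x : Nat). m) 0)) 1) (\(σ : Nat). succ σ)
  ~> (\(m : Nat). refl Nat (elimNat (\(d : Nat). Nat) (succ (succ (succ (succ m)))) (\(α : Nat). \(k : Nat). succ k) 0)) 1
  ~> refl Nat (elimNat (\(m : Nat). Nat) 5 (\(d : Nat). \(α : Nat). succ α) 0)
  ~> refl Nat 5
the term's type:
  Eq Nat 5 5


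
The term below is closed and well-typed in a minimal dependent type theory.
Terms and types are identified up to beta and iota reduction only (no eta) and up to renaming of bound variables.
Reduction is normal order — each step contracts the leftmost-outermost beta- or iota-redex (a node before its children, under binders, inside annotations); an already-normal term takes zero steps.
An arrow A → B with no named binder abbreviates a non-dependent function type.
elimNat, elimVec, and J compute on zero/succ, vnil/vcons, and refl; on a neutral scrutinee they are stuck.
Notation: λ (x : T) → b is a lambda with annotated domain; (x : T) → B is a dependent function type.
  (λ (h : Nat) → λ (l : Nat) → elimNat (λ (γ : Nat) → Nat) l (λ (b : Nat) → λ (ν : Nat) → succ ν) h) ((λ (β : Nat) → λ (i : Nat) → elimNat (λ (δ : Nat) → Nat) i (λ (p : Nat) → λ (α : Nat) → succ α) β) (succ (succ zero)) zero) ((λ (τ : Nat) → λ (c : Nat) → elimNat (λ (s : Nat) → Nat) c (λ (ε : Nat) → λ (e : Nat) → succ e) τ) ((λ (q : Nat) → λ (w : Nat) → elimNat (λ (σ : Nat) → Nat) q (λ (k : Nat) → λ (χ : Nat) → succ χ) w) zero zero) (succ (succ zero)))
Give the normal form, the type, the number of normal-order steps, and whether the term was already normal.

normal form:
  succ (succ (succ (succ zero)))
inferred type:
  Nat
reduction steps (normal order): 24
started in normal form: no
first redex: a beta-redex


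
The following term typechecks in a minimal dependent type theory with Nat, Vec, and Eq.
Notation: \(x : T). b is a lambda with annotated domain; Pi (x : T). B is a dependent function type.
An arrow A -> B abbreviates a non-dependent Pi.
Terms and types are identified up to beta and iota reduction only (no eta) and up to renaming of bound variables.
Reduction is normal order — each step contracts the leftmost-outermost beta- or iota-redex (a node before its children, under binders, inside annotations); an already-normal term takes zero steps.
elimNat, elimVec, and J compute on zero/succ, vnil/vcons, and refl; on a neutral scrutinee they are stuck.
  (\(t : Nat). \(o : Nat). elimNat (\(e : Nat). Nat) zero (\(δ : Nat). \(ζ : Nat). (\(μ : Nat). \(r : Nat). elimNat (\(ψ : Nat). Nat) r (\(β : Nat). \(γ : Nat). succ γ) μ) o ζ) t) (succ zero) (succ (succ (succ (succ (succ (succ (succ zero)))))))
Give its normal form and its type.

resulting normal form:
  succ (succ (succ (succ (succ (succ (succ zero))))))
the term's type:
  Nat
observation: reduction starts at a beta-redex, and 30 normal-order steps reach the normal form.


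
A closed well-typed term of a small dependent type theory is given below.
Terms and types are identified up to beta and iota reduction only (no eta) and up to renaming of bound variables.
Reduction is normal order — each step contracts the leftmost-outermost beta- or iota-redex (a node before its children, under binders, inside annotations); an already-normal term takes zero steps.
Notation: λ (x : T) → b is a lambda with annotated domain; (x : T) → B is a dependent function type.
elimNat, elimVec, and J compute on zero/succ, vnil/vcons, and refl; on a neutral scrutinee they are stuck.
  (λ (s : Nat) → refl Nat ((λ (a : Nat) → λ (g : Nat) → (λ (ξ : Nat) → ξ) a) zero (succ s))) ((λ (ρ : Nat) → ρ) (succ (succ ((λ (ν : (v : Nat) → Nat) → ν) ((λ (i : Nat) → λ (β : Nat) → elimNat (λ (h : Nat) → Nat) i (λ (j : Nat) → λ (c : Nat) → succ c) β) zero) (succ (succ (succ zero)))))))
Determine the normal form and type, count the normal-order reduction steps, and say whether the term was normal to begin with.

normal form:
  refl Nat zero
type:
  Eq Nat zero zero
reduction steps (normal order): 4
term was already normal: no
first redex: a beta-redex


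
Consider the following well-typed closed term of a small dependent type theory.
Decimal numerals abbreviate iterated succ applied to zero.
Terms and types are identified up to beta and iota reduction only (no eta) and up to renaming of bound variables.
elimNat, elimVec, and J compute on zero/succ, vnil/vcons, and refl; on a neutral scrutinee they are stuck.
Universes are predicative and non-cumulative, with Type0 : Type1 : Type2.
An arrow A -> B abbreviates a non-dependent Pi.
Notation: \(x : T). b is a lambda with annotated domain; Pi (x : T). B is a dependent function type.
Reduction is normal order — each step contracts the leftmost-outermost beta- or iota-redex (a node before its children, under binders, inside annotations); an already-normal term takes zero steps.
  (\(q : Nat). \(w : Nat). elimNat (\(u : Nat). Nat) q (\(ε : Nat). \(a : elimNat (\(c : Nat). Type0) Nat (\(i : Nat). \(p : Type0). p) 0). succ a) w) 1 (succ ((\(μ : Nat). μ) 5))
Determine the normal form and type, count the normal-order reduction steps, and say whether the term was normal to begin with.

resulting normal form:
  7
the term's type:
  Nat
normal-order step count: 23
term was already normal: no
first contracted redex: a beta-redex


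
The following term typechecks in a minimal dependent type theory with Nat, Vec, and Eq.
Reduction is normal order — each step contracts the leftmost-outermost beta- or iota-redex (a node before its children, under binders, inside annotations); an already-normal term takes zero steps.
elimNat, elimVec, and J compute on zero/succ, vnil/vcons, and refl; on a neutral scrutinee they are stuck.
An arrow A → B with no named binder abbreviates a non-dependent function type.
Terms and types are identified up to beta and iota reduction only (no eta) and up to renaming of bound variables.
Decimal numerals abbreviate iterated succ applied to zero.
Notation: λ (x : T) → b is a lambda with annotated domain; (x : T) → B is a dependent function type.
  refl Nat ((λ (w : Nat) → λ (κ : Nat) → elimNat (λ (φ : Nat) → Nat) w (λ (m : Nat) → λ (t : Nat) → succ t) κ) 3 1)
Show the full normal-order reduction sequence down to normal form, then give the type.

normal-order reduction sequence:
  refl Nat ((λ (w : Nat) → λ (κ : Nat) → elimNat (λ (φ : Nat) → Nat) w (λ (m : Nat) → λ (t : Nat) → succ t) κ) 3 1)
  ~> refl Nat ((λ (w : Nat) → elimNat (λ (κ : Nat) → Nat) 3 (λ (φ : Nat) → λ (m : Nat) → succ m) w) 1)
  ~> refl Nat (elimNat (λ (w : Nat) → Nat) 3 (λ (κ : Nat) → λ (φ : Nat) → succ φ) 1)
  ~> refl Nat ((λ (w : Nat) → λ (κ : Nat) → succ κ) 0 (elimNat (λ (φ : Nat) → Nat) 3 (λ (m : Nat) → λ (t : Nat) → succ t) 0))
  ~> refl Nat ((λ (w : Nat) → succ w) (elimNat (λ (κ : Nat) → Nat) 3 (λ (φ : Nat) → λ (m : Nat) → succ m) 0))
  ~> refl Nat (succ (elimNat (λ (w : Nat) → Nat) 3 (λ (κ : Nat) → λ (φ : Nat) → succ φ) 0))
  ~> refl Nat 4
inferred type:
  Eq Nat 4 4


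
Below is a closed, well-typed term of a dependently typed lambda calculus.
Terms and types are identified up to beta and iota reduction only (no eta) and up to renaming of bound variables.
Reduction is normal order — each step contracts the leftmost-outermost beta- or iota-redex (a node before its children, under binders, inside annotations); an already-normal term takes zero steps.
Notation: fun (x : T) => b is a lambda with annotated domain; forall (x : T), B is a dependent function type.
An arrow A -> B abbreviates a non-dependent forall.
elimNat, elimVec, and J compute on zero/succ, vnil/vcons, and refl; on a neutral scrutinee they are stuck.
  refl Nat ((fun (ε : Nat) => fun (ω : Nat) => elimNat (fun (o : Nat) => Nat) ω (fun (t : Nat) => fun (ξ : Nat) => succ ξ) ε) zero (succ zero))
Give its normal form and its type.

normal form:
  refl Nat (succ zero)
inferred type:
  Eq Nat (succ zero) (succ zero)
observation: the leftmost-outermost redex is a beta-redex, and normalization takes 3 steps.


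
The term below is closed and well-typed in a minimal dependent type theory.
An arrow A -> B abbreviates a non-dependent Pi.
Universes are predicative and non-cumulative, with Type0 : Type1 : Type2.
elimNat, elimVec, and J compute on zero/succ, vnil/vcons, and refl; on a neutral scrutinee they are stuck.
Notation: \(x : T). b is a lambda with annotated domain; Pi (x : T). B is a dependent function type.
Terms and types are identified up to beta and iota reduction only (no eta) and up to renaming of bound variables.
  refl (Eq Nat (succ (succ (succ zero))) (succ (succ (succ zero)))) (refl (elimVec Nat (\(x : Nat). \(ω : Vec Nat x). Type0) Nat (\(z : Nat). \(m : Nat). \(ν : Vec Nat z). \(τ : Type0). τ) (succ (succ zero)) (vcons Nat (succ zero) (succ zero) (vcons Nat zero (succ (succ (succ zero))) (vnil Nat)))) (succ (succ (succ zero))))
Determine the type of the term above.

inferred type:
  Eq (Eq Nat (succ (succ (succ zero))) (succ (succ (succ zero)))) (refl Nat (succ (succ (succ zero)))) (refl Nat (succ (succ (succ zero))))


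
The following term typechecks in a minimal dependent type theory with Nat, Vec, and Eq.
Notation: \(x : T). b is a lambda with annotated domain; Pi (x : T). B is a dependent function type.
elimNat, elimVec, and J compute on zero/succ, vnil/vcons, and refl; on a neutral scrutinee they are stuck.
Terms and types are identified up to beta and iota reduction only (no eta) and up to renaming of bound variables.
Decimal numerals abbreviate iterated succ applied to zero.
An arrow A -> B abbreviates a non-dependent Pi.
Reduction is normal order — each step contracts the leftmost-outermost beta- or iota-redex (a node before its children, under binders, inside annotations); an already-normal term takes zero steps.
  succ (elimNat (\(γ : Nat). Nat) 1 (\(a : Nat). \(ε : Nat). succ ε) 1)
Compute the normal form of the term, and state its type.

resulting normal form:
  3
type:
  Nat
observation: 4 normal-order steps separate the term from its normal form.


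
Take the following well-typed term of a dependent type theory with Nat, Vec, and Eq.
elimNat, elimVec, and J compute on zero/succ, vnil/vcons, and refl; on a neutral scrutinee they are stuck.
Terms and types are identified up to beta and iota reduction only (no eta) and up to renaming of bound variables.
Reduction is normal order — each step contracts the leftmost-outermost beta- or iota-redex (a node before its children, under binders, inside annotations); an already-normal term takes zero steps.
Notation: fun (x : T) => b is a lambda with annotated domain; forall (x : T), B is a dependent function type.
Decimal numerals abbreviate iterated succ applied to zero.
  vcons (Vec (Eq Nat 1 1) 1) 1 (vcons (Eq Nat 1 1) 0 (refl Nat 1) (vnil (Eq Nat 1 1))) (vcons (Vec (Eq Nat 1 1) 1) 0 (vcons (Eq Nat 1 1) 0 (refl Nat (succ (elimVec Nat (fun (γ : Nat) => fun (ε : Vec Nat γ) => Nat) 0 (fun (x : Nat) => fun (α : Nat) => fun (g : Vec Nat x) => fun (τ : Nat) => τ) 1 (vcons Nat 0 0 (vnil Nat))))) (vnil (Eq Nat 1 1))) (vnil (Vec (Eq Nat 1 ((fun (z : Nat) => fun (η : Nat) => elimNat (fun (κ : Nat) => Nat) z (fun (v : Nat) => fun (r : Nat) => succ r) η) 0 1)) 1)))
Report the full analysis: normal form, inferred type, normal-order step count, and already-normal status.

resulting normal form:
  vcons (Vec (Eq Nat 1 1) 1) 1 (vcons (Eq Nat 1 1) 0 (refl Nat 1) (vnil (Eq Nat 1 1))) (vcons (Vec (Eq Nat 1 1) 1) 0 (vcons (Eq Nat 1 1) 0 (refl Nat 1) (vnil (Eq Nat 1 1))) (vnil (Vec (Eq Nat 1 1) 1)))
inferred type:
  Vec (Vec (Eq Nat 1 1) 1) 2
steps to reach normal form (normal order): 12
started in normal form: no
first redex: an elimVec iota-redex
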